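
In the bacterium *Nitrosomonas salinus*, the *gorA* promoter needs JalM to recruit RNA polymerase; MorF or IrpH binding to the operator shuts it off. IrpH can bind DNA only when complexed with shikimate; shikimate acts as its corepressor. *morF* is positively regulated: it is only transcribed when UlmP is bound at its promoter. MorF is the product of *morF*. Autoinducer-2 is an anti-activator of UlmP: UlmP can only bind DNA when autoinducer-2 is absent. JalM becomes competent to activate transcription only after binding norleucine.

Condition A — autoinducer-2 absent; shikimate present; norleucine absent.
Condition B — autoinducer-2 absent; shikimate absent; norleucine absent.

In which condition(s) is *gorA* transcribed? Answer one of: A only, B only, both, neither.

neither

Condition A:
Autoinducer-2 is absent, so UlmP is active.
No repressor is bound and UlmP is active, so *morF* is transcribed.
So MorF is produced and active.
Shikimate is present, so IrpH is active.
Norleucine is absent, so JalM is inactive.
With repressor MorF bound, *gorA* is not transcribed.
→ *gorA* is OFF in A.
Condition B:
Autoinducer-2 is absent, so UlmP is active.
No repressor is bound and UlmP is active, so *morF* is transcribed.
So MorF is produced and active.
Shikimate is absent, so IrpH is inactive.
Norleucine is absent, so JalM is inactive.
With repressor MorF bound, *gorA* is not transcribed.
→ *gorA* is OFF in B.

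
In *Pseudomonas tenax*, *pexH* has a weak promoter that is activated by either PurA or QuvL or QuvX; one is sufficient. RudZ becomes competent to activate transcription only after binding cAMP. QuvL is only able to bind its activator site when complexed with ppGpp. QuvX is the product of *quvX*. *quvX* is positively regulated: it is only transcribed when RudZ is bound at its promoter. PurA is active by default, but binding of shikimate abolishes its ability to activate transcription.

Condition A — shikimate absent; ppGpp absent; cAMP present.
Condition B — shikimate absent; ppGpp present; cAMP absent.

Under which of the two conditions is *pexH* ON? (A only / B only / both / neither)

Condition A:
Shikimate is absent, so PurA is active.
ppGpp is absent, so QuvL is inactive.
cAMP is present, so RudZ is active.
No repressor is bound and RudZ is active, so *quvX* is transcribed.
So QuvX is produced and active.
Activator PurA is present, so *pexH* is transcribed.
→ *pexH* is ON in A.
Condition B:
Shikimate is absent, so PurA is active.
ppGpp is present, so QuvL is active.
cAMP is absent, so RudZ is inactive.
Required activator RudZ is absent, so *quvX* is not transcribed.
So QuvX is not produced.
Activator PurA is present, so *pexH* is transcribed.
→ *pexH* is ON in B.

both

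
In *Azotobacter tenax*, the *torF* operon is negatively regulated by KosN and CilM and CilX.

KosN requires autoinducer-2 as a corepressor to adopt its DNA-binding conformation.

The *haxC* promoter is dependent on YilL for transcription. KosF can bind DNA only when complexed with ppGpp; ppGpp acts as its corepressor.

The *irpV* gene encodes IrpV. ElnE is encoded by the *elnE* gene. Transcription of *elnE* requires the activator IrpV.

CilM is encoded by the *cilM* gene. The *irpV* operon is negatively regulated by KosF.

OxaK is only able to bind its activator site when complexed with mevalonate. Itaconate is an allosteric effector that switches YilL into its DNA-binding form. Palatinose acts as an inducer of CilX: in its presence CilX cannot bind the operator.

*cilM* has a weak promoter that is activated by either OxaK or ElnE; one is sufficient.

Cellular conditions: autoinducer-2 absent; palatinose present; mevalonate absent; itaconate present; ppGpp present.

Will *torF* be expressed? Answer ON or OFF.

Autoinducer-2 is absent, so KosN is inactive.
Mevalonate is absent, so OxaK is inactive.
ppGpp is present, so KosF is active.
With repressor KosF bound, *irpV* is not transcribed.
So IrpV is not produced.
Required activator IrpV is absent, so *elnE* is not transcribed.
So ElnE is not produced.
No activator is available at the *cilM* promoter, so *cilM* is not transcribed.
So CilM is not produced.
Palatinose is present, so CilX is inactive.
With no repressor bound, *torF* is transcribed.

ON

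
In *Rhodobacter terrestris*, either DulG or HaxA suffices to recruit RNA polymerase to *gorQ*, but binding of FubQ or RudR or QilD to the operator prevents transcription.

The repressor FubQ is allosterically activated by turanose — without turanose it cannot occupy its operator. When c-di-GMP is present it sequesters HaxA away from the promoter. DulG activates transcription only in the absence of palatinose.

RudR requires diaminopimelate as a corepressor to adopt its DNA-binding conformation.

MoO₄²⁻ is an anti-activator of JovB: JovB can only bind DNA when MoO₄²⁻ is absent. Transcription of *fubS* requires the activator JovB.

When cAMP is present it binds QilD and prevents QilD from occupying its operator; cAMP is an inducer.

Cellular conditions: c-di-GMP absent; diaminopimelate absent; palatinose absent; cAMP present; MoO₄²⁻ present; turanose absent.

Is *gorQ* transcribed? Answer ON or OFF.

ON

Palatinose is absent, so DulG is active.
Turanose is absent, so FubQ is inactive.
Diaminopimelate is absent, so RudR is inactive.
c-di-GMP is absent, so HaxA is active.
cAMP is present, so QilD is inactive.
Activator DulG is present, so *gorQ* is transcribed.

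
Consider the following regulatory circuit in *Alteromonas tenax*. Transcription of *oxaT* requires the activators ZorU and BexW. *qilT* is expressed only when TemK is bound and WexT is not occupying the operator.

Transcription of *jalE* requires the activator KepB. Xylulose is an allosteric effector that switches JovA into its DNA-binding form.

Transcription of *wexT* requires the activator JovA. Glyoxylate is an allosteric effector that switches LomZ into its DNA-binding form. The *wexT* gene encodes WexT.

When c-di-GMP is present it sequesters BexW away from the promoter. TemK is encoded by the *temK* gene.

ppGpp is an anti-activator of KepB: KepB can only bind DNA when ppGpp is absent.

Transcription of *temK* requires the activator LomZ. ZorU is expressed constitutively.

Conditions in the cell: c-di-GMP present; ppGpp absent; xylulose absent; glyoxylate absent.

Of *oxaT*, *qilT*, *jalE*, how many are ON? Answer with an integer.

1

ZorU is produced constitutively and is active.
c-di-GMP is present, so BexW is inactive.
Required activator BexW is absent, so *oxaT* is not transcribed.
→ *oxaT* is OFF.
Glyoxylate is absent, so LomZ is inactive.
Required activator LomZ is absent, so *temK* is not transcribed.
So TemK is not produced.
Xylulose is absent, so JovA is inactive.
Required activator JovA is absent, so *wexT* is not transcribed.
So WexT is not produced.
Required activator TemK is absent, so *qilT* is not transcribed.
→ *qilT* is OFF.
ppGpp is absent, so KepB is active.
No repressor is bound and KepB is active, so *jalE* is transcribed.
→ *jalE* is ON.
1 of the 3 genes is transcribed.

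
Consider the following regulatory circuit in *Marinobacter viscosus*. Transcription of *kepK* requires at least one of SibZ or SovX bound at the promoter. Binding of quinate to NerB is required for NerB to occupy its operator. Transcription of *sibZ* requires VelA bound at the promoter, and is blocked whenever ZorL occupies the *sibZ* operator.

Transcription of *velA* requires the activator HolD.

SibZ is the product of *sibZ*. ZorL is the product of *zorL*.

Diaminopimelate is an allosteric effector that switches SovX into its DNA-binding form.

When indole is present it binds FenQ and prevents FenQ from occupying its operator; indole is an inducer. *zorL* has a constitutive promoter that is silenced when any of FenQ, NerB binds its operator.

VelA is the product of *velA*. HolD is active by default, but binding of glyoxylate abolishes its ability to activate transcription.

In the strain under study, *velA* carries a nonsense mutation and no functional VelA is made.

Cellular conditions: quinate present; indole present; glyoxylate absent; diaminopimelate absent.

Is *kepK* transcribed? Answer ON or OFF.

OFF

VelA is non-functional in this strain, so it has no effect.
Indole is present, so FenQ is inactive.
Quinate is present, so NerB is active.
With repressor NerB bound, *zorL* is not transcribed.
So ZorL is not produced.
Required activator VelA is absent, so *sibZ* is not transcribed.
So SibZ is not produced.
Diaminopimelate is absent, so SovX is inactive.
No activator is available at the *kepK* promoter, so *kepK* is not transcribed.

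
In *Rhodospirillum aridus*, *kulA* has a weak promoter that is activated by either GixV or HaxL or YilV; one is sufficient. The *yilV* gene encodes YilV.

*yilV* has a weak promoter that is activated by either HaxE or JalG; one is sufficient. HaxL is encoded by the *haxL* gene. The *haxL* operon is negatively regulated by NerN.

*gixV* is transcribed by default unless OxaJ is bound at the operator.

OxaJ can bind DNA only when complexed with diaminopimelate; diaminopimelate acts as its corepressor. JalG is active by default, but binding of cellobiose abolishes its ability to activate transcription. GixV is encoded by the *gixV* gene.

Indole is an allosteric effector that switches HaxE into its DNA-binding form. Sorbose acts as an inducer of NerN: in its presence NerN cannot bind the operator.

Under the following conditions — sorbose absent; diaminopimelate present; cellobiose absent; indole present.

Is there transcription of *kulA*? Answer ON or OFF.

Diaminopimelate is present, so OxaJ is active.
With repressor OxaJ bound, *gixV* is not transcribed.
So GixV is not produced.
Sorbose is absent, so NerN is active.
With repressor NerN bound, *haxL* is not transcribed.
So HaxL is not produced.
Indole is present, so HaxE is active.
Cellobiose is absent, so JalG is active.
Activator HaxE is present, so *yilV* is transcribed.
So YilV is produced and active.
Activator YilV is present, so *kulA* is transcribed.

ON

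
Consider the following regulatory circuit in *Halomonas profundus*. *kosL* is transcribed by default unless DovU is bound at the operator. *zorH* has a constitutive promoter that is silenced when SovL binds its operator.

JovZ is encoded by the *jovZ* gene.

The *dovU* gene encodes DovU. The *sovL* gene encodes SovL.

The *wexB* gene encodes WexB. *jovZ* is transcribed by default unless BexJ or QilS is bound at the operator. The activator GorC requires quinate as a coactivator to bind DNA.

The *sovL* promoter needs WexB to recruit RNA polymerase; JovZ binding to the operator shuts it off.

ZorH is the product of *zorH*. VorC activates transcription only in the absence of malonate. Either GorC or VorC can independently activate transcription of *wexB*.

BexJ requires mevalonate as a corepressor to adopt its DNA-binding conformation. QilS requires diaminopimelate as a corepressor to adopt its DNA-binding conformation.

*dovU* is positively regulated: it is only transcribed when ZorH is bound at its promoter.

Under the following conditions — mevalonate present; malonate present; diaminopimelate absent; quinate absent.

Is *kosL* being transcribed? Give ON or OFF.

OFF

Mevalonate is present, so BexJ is active.
Diaminopimelate is absent, so QilS is inactive.
With repressor BexJ bound, *jovZ* is not transcribed.
So JovZ is not produced.
Quinate is absent, so GorC is inactive.
Malonate is present, so VorC is inactive.
No activator is available at the *wexB* promoter, so *wexB* is not transcribed.
So WexB is not produced.
Required activator WexB is absent, so *sovL* is not transcribed.
So SovL is not produced.
With no repressor bound, *zorH* is transcribed.
So ZorH is produced and active.
No repressor is bound and ZorH is active, so *dovU* is transcribed.
So DovU is produced and active.
With repressor DovU bound, *kosL* is not transcribed.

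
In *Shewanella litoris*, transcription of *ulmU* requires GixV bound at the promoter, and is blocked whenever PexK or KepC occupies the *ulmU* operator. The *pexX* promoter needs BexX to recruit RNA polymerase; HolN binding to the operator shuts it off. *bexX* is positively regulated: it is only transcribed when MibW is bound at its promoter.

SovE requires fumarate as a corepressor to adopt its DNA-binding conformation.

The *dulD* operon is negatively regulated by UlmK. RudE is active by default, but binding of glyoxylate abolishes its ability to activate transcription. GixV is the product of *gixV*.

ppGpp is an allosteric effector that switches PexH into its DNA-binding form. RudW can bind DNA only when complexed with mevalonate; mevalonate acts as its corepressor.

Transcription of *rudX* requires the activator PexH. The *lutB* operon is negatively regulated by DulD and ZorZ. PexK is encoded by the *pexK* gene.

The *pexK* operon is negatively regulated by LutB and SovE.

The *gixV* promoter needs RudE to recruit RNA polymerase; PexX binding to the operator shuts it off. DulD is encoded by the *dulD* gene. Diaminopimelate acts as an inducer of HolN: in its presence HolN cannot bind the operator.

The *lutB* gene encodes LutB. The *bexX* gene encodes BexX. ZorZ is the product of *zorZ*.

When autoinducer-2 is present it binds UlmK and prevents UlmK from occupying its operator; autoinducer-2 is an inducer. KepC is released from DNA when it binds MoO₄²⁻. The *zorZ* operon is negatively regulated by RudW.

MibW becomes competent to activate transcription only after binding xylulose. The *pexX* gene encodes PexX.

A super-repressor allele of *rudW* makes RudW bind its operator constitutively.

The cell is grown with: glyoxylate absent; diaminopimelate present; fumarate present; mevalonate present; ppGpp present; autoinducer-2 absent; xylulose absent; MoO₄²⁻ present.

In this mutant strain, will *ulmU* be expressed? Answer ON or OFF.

Autoinducer-2 is absent, so UlmK is active.
With repressor UlmK bound, *dulD* is not transcribed.
So DulD is not produced.
RudW is constitutively active in this strain.
With repressor RudW bound, *zorZ* is not transcribed.
So ZorZ is not produced.
With no repressor bound, *lutB* is transcribed.
So LutB is produced and active.
Fumarate is present, so SovE is active.
With repressor LutB bound, *pexK* is not transcribed.
So PexK is not produced.
Glyoxylate is absent, so RudE is active.
Xylulose is absent, so MibW is inactive.
Required activator MibW is absent, so *bexX* is not transcribed.
So BexX is not produced.
Diaminopimelate is present, so HolN is inactive.
Required activator BexX is absent, so *pexX* is not transcribed.
So PexX is not produced.
No repressor is bound and RudE is active, so *gixV* is transcribed.
So GixV is produced and active.
MoO₄²⁻ is present, so KepC is inactive.
No repressor is bound and GixV is active, so *ulmU* is transcribed.

ON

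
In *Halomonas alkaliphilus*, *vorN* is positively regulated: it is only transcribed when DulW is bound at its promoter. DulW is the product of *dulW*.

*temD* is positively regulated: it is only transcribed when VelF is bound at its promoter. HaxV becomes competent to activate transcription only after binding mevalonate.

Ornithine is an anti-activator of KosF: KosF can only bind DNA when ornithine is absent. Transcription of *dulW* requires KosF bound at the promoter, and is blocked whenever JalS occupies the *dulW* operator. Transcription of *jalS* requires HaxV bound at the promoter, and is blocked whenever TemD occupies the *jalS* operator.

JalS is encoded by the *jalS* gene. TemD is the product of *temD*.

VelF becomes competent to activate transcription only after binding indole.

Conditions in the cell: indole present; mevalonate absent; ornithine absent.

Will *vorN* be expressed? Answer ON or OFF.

ON

Indole is present, so VelF is active.
No repressor is bound and VelF is active, so *temD* is transcribed.
So TemD is produced and active.
Mevalonate is absent, so HaxV is inactive.
With repressor TemD bound, *jalS* is not transcribed.
So JalS is not produced.
Ornithine is absent, so KosF is active.
No repressor is bound and KosF is active, so *dulW* is transcribed.
So DulW is produced and active.
No repressor is bound and DulW is active, so *vorN* is transcribed.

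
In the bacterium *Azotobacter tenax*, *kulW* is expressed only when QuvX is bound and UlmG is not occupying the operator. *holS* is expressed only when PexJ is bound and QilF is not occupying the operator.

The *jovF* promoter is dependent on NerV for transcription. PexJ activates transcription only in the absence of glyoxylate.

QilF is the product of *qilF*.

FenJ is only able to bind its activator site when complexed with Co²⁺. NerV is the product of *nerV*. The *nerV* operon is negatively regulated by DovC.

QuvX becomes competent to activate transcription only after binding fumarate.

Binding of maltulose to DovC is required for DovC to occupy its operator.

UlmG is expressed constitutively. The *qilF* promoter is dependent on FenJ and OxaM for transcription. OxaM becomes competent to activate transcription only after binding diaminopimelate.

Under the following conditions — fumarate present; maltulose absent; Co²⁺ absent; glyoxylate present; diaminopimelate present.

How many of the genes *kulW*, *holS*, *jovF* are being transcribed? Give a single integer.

1

UlmG is produced constitutively and is active.
Fumarate is present, so QuvX is active.
With repressor UlmG bound, *kulW* is not transcribed.
→ *kulW* is OFF.
Glyoxylate is present, so PexJ is inactive.
Co²⁺ is absent, so FenJ is inactive.
Diaminopimelate is present, so OxaM is active.
Required activator FenJ is absent, so *qilF* is not transcribed.
So QilF is not produced.
Required activator PexJ is absent, so *holS* is not transcribed.
→ *holS* is OFF.
Maltulose is absent, so DovC is inactive.
With no repressor bound, *nerV* is transcribed.
So NerV is produced and active.
No repressor is bound and NerV is active, so *jovF* is transcribed.
→ *jovF* is ON.
1 of the 3 genes is transcribed.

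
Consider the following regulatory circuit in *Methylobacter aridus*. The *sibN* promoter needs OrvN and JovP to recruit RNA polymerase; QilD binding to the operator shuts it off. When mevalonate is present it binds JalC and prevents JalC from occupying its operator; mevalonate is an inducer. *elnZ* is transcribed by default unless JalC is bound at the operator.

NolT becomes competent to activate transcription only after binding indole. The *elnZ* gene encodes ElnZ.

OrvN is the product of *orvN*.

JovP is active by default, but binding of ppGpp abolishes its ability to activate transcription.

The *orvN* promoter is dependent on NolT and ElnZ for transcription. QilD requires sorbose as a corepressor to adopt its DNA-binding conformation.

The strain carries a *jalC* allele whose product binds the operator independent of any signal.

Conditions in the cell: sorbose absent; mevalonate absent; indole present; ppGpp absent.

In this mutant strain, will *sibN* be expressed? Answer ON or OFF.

OFF

Indole is present, so NolT is active.
JalC is constitutively active in this strain.
With repressor JalC bound, *elnZ* is not transcribed.
So ElnZ is not produced.
Required activator ElnZ is absent, so *orvN* is not transcribed.
So OrvN is not produced.
Sorbose is absent, so QilD is inactive.
ppGpp is absent, so JovP is active.
Required activator OrvN is absent, so *sibN* is not transcribed.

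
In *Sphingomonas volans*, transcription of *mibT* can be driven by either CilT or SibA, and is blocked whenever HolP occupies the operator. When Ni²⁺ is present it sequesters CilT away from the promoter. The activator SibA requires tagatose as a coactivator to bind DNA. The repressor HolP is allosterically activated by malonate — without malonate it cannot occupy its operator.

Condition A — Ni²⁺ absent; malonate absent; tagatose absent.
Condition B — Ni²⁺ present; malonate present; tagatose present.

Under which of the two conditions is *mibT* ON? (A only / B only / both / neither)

A only

Condition A:
Ni²⁺ is absent, so CilT is active.
Malonate is absent, so HolP is inactive.
Tagatose is absent, so SibA is inactive.
Activator CilT is present, so *mibT* is transcribed.
→ *mibT* is ON in A.
Condition B:
Ni²⁺ is present, so CilT is inactive.
Malonate is present, so HolP is active.
Tagatose is present, so SibA is active.
With repressor HolP bound, *mibT* is not transcribed.
→ *mibT* is OFF in B.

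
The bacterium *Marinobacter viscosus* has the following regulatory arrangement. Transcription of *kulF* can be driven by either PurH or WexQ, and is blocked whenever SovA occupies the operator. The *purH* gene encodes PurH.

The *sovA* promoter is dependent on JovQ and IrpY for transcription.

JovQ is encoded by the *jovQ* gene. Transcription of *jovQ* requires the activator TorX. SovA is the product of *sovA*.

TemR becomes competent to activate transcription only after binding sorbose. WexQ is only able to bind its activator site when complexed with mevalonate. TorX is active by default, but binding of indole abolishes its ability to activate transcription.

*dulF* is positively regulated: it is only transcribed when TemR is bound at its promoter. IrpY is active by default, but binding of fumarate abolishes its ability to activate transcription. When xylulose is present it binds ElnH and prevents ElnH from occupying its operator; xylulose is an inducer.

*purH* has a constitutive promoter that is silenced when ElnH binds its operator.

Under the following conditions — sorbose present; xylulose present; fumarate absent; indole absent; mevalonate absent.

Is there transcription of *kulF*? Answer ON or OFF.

OFF

Indole is absent, so TorX is active.
No repressor is bound and TorX is active, so *jovQ* is transcribed.
So JovQ is produced and active.
Fumarate is absent, so IrpY is active.
No repressor is bound and JovQ and IrpY are active, so *sovA* is transcribed.
So SovA is produced and active.
Xylulose is present, so ElnH is inactive.
With no repressor bound, *purH* is transcribed.
So PurH is produced and active.
Mevalonate is absent, so WexQ is inactive.
With repressor SovA bound, *kulF* is not transcribed.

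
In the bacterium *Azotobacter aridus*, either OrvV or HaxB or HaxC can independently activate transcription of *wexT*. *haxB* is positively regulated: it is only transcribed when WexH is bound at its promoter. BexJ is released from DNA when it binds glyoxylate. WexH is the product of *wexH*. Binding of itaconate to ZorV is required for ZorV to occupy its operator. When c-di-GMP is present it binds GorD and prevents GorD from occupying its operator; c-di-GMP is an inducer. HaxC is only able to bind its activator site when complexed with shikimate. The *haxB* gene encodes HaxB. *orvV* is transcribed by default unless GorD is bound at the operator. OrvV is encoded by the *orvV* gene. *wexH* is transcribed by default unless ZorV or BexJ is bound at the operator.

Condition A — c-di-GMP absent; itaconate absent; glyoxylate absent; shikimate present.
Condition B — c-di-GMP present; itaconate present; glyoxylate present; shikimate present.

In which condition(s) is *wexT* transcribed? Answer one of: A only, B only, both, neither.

both

Condition A:
c-di-GMP is absent, so GorD is active.
With repressor GorD bound, *orvV* is not transcribed.
So OrvV is not produced.
Itaconate is absent, so ZorV is inactive.
Glyoxylate is absent, so BexJ is active.
With repressor BexJ bound, *wexH* is not transcribed.
So WexH is not produced.
Required activator WexH is absent, so *haxB* is not transcribed.
So HaxB is not produced.
Shikimate is present, so HaxC is active.
Activator HaxC is present, so *wexT* is transcribed.
→ *wexT* is ON in A.
Condition B:
c-di-GMP is present, so GorD is inactive.
With no repressor bound, *orvV* is transcribed.
So OrvV is produced and active.
Itaconate is present, so ZorV is active.
Glyoxylate is present, so BexJ is inactive.
With repressor ZorV bound, *wexH* is not transcribed.
So WexH is not produced.
Required activator WexH is absent, so *haxB* is not transcribed.
So HaxB is not produced.
Shikimate is present, so HaxC is active.
Activator OrvV is present, so *wexT* is transcribed.
→ *wexT* is ON in B.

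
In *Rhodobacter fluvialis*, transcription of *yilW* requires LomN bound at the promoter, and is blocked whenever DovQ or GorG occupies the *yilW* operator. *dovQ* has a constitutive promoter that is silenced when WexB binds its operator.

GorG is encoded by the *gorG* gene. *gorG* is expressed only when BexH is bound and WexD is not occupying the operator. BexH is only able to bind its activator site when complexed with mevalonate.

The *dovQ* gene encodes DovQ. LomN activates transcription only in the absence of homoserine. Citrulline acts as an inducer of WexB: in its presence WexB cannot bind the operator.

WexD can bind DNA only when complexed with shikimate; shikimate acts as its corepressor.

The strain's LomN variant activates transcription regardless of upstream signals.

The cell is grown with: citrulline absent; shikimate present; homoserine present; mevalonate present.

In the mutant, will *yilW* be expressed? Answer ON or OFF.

ON

Citrulline is absent, so WexB is active.
With repressor WexB bound, *dovQ* is not transcribed.
So DovQ is not produced.
Mevalonate is present, so BexH is active.
Shikimate is present, so WexD is active.
With repressor WexD bound, *gorG* is not transcribed.
So GorG is not produced.
LomN is constitutively active in this strain.
No repressor is bound and LomN is active, so *yilW* is transcribed.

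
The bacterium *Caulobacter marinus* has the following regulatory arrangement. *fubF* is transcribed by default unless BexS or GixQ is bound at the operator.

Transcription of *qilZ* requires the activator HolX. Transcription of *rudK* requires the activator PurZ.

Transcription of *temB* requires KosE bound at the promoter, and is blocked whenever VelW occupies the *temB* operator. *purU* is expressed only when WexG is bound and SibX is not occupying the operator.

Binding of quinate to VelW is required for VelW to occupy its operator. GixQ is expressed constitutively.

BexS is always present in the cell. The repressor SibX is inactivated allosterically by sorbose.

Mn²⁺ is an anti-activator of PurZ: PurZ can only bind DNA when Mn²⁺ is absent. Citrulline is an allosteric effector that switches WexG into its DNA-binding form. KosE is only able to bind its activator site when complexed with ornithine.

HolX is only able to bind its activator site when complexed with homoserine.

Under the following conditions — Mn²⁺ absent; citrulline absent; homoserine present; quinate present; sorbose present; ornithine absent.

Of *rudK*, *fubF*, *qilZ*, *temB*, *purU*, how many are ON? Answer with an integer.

2

Mn²⁺ is absent, so PurZ is active.
No repressor is bound and PurZ is active, so *rudK* is transcribed.
→ *rudK* is ON.
BexS is produced constitutively and is active.
GixQ is produced constitutively and is active.
With repressor BexS bound, *fubF* is not transcribed.
→ *fubF* is OFF.
Homoserine is present, so HolX is active.
No repressor is bound and HolX is active, so *qilZ* is transcribed.
→ *qilZ* is ON.
Ornithine is absent, so KosE is inactive.
Quinate is present, so VelW is active.
With repressor VelW bound, *temB* is not transcribed.
→ *temB* is OFF.
Citrulline is absent, so WexG is inactive.
Sorbose is present, so SibX is inactive.
Required activator WexG is absent, so *purU* is not transcribed.
→ *purU* is OFF.
2 of the 5 genes are transcribed.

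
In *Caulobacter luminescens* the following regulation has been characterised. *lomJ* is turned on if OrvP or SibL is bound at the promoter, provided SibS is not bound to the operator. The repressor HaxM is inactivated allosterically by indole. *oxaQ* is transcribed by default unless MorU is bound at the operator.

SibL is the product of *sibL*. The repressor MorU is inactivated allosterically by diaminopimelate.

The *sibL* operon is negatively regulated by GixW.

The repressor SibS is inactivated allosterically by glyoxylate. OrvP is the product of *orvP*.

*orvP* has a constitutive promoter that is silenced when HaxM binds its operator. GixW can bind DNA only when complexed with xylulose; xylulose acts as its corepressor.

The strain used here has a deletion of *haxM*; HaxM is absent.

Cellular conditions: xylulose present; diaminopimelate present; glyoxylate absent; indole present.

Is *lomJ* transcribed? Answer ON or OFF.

HaxM is non-functional in this strain, so it has no effect.
With no repressor bound, *orvP* is transcribed.
So OrvP is produced and active.
Glyoxylate is absent, so SibS is active.
Xylulose is present, so GixW is active.
With repressor GixW bound, *sibL* is not transcribed.
So SibL is not produced.
With repressor SibS bound, *lomJ* is not transcribed.

OFF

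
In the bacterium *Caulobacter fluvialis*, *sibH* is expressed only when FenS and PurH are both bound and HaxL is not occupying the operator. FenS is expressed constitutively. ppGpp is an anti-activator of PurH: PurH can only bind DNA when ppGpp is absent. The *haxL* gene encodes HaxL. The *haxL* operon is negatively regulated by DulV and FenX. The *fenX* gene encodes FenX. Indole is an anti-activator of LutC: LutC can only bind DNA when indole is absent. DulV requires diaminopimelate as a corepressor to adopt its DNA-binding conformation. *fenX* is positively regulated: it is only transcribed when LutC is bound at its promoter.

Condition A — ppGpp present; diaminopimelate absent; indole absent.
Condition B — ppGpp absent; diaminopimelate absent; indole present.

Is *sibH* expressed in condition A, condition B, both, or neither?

Condition A:
FenS is produced constitutively and is active.
ppGpp is present, so PurH is inactive.
Diaminopimelate is absent, so DulV is inactive.
Indole is absent, so LutC is active.
No repressor is bound and LutC is active, so *fenX* is transcribed.
So FenX is produced and active.
With repressor FenX bound, *haxL* is not transcribed.
So HaxL is not produced.
Required activator PurH is absent, so *sibH* is not transcribed.
→ *sibH* is OFF in A.
Condition B:
FenS is produced constitutively and is active.
ppGpp is absent, so PurH is active.
Diaminopimelate is absent, so DulV is inactive.
Indole is present, so LutC is inactive.
Required activator LutC is absent, so *fenX* is not transcribed.
So FenX is not produced.
With no repressor bound, *haxL* is transcribed.
So HaxL is produced and active.
With repressor HaxL bound, *sibH* is not transcribed.
→ *sibH* is OFF in B.

neither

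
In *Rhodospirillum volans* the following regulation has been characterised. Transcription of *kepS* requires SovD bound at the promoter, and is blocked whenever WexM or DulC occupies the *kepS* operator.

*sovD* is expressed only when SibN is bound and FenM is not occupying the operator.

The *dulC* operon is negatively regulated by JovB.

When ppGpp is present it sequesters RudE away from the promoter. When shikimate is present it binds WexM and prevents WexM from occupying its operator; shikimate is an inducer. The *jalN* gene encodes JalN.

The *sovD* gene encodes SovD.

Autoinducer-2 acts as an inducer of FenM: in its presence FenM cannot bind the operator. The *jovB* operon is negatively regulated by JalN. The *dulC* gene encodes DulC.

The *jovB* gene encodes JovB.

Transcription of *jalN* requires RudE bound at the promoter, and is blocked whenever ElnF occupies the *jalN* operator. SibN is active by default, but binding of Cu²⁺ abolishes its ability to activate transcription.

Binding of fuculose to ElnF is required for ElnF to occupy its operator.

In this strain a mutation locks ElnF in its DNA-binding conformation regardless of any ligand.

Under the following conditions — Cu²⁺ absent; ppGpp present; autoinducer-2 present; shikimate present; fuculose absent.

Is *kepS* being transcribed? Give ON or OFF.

Shikimate is present, so WexM is inactive.
ppGpp is present, so RudE is inactive.
ElnF is constitutively active in this strain.
With repressor ElnF bound, *jalN* is not transcribed.
So JalN is not produced.
With no repressor bound, *jovB* is transcribed.
So JovB is produced and active.
With repressor JovB bound, *dulC* is not transcribed.
So DulC is not produced.
Cu²⁺ is absent, so SibN is active.
Autoinducer-2 is present, so FenM is inactive.
No repressor is bound and SibN is active, so *sovD* is transcribed.
So SovD is produced and active.
No repressor is bound and SovD is active, so *kepS* is transcribed.

ON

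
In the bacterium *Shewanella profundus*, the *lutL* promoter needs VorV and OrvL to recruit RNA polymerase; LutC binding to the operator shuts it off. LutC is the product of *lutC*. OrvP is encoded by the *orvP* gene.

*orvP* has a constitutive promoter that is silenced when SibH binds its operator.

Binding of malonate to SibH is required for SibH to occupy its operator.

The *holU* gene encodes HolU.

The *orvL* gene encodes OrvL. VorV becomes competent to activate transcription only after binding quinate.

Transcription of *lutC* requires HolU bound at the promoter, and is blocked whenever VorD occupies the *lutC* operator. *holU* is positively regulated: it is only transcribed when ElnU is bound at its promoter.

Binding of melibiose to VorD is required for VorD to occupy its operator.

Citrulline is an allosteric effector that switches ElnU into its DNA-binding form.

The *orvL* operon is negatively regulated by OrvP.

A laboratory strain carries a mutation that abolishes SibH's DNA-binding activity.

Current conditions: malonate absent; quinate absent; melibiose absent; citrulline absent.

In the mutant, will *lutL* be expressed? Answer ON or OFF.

Quinate is absent, so VorV is inactive.
Melibiose is absent, so VorD is inactive.
Citrulline is absent, so ElnU is inactive.
Required activator ElnU is absent, so *holU* is not transcribed.
So HolU is not produced.
Required activator HolU is absent, so *lutC* is not transcribed.
So LutC is not produced.
SibH is non-functional in this strain, so it has no effect.
With no repressor bound, *orvP* is transcribed.
So OrvP is produced and active.
With repressor OrvP bound, *orvL* is not transcribed.
So OrvL is not produced.
Required activator VorV is absent, so *lutL* is not transcribed.

OFF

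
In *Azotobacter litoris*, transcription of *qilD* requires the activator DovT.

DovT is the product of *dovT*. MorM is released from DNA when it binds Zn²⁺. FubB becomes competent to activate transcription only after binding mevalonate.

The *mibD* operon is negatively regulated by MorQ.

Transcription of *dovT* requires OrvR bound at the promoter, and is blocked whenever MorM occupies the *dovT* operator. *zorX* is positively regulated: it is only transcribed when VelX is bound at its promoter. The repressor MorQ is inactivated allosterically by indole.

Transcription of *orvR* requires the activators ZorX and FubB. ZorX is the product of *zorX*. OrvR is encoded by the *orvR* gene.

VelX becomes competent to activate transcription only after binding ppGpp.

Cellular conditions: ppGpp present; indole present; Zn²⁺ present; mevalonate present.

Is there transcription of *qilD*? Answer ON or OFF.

ppGpp is present, so VelX is active.
No repressor is bound and VelX is active, so *zorX* is transcribed.
So ZorX is produced and active.
Mevalonate is present, so FubB is active.
No repressor is bound and ZorX and FubB are active, so *orvR* is transcribed.
So OrvR is produced and active.
Zn²⁺ is present, so MorM is inactive.
No repressor is bound and OrvR is active, so *dovT* is transcribed.
So DovT is produced and active.
No repressor is bound and DovT is active, so *qilD* is transcribed.

ON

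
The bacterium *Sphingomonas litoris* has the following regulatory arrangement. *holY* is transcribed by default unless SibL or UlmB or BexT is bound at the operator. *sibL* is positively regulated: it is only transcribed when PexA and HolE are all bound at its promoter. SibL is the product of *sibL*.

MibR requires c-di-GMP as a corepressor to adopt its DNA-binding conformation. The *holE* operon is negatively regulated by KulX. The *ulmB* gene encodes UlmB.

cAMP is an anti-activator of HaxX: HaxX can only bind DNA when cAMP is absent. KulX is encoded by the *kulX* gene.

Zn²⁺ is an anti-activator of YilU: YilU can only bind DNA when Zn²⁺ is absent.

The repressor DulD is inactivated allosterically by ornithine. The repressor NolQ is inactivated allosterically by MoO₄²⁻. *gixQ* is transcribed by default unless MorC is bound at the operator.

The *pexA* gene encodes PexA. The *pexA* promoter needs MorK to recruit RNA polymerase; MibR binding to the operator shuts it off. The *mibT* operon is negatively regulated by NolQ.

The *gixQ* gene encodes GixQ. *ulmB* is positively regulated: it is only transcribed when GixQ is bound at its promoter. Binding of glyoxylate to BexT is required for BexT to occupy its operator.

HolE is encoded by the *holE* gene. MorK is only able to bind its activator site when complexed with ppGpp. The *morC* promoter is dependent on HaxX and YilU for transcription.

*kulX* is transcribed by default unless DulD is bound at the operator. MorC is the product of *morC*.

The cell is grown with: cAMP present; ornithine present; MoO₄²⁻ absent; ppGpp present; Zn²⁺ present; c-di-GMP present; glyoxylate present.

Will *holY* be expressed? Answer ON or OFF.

ppGpp is present, so MorK is active.
c-di-GMP is present, so MibR is active.
With repressor MibR bound, *pexA* is not transcribed.
So PexA is not produced.
Ornithine is present, so DulD is inactive.
With no repressor bound, *kulX* is transcribed.
So KulX is produced and active.
With repressor KulX bound, *holE* is not transcribed.
So HolE is not produced.
Required activator PexA is absent, so *sibL* is not transcribed.
So SibL is not produced.
cAMP is present, so HaxX is inactive.
Zn²⁺ is present, so YilU is inactive.
Required activator HaxX is absent, so *morC* is not transcribed.
So MorC is not produced.
With no repressor bound, *gixQ* is transcribed.
So GixQ is produced and active.
No repressor is bound and GixQ is active, so *ulmB* is transcribed.
So UlmB is produced and active.
Glyoxylate is present, so BexT is active.
With repressor UlmB bound, *holY* is not transcribed.

OFF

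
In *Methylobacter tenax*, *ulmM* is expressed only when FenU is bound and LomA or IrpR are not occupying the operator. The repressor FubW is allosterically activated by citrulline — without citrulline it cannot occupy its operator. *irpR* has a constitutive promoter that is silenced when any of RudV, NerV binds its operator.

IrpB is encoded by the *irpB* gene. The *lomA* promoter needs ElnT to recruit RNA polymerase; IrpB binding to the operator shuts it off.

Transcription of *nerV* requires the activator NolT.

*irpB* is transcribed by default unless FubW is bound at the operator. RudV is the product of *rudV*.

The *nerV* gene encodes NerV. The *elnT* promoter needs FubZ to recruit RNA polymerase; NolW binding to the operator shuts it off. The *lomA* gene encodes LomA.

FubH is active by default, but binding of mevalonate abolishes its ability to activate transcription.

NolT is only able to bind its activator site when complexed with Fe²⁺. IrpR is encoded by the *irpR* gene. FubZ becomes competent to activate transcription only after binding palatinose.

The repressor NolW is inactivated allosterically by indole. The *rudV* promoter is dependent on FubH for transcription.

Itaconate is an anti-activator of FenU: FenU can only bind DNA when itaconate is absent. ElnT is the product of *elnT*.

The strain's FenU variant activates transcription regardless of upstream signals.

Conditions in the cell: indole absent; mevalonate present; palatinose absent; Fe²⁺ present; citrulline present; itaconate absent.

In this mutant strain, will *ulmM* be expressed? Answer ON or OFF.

ON

Palatinose is absent, so FubZ is inactive.
Indole is absent, so NolW is active.
With repressor NolW bound, *elnT* is not transcribed.
So ElnT is not produced.
Citrulline is present, so FubW is active.
With repressor FubW bound, *irpB* is not transcribed.
So IrpB is not produced.
Required activator ElnT is absent, so *lomA* is not transcribed.
So LomA is not produced.
Mevalonate is present, so FubH is inactive.
Required activator FubH is absent, so *rudV* is not transcribed.
So RudV is not produced.
Fe²⁺ is present, so NolT is active.
No repressor is bound and NolT is active, so *nerV* is transcribed.
So NerV is produced and active.
With repressor NerV bound, *irpR* is not transcribed.
So IrpR is not produced.
FenU is constitutively active in this strain.
No repressor is bound and FenU is active, so *ulmM* is transcribed.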